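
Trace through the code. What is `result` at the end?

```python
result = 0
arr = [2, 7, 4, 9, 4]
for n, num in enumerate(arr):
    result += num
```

Let's trace through this code step by step.

Initialize: result = 0
Initialize: arr = [2, 7, 4, 9, 4]
Entering loop: for n, num in enumerate(arr):

After execution: result = 26
26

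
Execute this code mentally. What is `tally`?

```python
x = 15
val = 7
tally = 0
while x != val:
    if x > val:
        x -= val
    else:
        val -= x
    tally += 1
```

Let's trace through this code step by step.

Initialize: x = 15
Initialize: val = 7
Initialize: tally = 0
Entering loop: while x != val:

After execution: tally = 8
8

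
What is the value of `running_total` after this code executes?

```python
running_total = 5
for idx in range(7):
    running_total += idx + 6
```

Let's trace through this code step by step.

Initialize: running_total = 5
Entering loop: for idx in range(7):

After execution: running_total = 68
68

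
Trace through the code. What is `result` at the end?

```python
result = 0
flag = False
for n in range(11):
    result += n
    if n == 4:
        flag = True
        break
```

Let's trace through this code step by step.

Initialize: result = 0
Initialize: flag = False
Entering loop: for n in range(11):

After execution: result = 10
10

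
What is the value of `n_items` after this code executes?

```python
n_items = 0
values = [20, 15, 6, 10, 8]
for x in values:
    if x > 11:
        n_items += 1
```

Let's trace through this code step by step.

Initialize: n_items = 0
Initialize: values = [20, 15, 6, 10, 8]
Entering loop: for x in values:

After execution: n_items = 2
2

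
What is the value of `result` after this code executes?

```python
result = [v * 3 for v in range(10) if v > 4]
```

Let's trace through this code step by step.

Initialize: result = [v * 3 for v in range(10) if v > 4]

After execution: result = [15, 18, 21, 24, 27]
[15, 18, 21, 24, 27]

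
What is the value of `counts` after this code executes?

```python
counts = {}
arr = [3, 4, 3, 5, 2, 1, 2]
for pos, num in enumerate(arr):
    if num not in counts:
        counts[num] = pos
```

Let's trace through this code step by step.

Initialize: counts = {}
Initialize: arr = [3, 4, 3, 5, 2, 1, 2]
Entering loop: for pos, num in enumerate(arr):

After execution: counts = {3: 0, 4: 1, 5: 3, 2: 4, 1: 5}
{3: 0, 4: 1, 5: 3, 2: 4, 1: 5}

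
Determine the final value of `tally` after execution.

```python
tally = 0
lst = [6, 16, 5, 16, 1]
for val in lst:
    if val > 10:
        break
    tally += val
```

Let's trace through this code step by step.

Initialize: tally = 0
Initialize: lst = [6, 16, 5, 16, 1]
Entering loop: for val in lst:

After execution: tally = 6
6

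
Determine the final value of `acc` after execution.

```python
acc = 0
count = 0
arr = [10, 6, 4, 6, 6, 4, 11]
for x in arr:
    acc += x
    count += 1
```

Let's trace through this code step by step.

Initialize: acc = 0
Initialize: count = 0
Initialize: arr = [10, 6, 4, 6, 6, 4, 11]
Entering loop: for x in arr:

After execution: acc = 47
47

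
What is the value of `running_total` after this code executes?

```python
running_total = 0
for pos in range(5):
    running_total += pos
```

Let's trace through this code step by step.

Initialize: running_total = 0
Entering loop: for pos in range(5):

After execution: running_total = 10
10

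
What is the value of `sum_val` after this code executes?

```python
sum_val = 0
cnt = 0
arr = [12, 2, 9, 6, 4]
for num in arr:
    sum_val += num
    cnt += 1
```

Let's trace through this code step by step.

Initialize: sum_val = 0
Initialize: cnt = 0
Initialize: arr = [12, 2, 9, 6, 4]
Entering loop: for num in arr:

After execution: sum_val = 33
33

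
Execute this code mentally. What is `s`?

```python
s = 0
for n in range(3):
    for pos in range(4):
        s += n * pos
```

Let's trace through this code step by step.

Initialize: s = 0
Entering loop: for n in range(3):

After execution: s = 18
18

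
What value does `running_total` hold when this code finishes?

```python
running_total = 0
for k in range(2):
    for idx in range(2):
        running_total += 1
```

Let's trace through this code step by step.

Initialize: running_total = 0
Entering loop: for k in range(2):

After execution: running_total = 4
4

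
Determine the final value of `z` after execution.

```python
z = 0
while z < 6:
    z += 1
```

Let's trace through this code step by step.

Initialize: z = 0
Entering loop: while z < 6:

After execution: z = 6
6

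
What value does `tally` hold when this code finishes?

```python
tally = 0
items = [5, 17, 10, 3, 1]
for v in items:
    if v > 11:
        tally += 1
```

Let's trace through this code step by step.

Initialize: tally = 0
Initialize: items = [5, 17, 10, 3, 1]
Entering loop: for v in items:

After execution: tally = 1
1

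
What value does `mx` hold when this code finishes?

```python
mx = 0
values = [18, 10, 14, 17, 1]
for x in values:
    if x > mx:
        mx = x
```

Let's trace through this code step by step.

Initialize: mx = 0
Initialize: values = [18, 10, 14, 17, 1]
Entering loop: for x in values:

After execution: mx = 18
18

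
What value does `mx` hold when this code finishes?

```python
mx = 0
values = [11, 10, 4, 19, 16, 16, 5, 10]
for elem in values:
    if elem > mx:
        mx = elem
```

Let's trace through this code step by step.

Initialize: mx = 0
Initialize: values = [11, 10, 4, 19, 16, 16, 5, 10]
Entering loop: for elem in values:

After execution: mx = 19
19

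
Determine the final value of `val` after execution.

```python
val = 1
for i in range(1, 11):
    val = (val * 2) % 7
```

Let's trace through this code step by step.

Initialize: val = 1
Entering loop: for i in range(1, 11):

After execution: val = 2
2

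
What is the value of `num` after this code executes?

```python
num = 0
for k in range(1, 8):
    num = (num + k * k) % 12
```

Let's trace through this code step by step.

Initialize: num = 0
Entering loop: for k in range(1, 8):

After execution: num = 8
8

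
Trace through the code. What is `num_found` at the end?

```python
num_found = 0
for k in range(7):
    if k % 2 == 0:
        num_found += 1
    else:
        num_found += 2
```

Let's trace through this code step by step.

Initialize: num_found = 0
Entering loop: for k in range(7):

After execution: num_found = 10
10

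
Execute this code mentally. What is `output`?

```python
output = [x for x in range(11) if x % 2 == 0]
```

Let's trace through this code step by step.

Initialize: output = [x for x in range(11) if x % 2 == 0]

After execution: output = [0, 2, 4, 6, 8, 10]
[0, 2, 4, 6, 8, 10]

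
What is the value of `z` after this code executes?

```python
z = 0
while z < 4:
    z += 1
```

Let's trace through this code step by step.

Initialize: z = 0
Entering loop: while z < 4:

After execution: z = 4
4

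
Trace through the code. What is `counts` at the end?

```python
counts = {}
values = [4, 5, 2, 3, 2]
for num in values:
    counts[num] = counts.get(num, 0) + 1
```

Let's trace through this code step by step.

Initialize: counts = {}
Initialize: values = [4, 5, 2, 3, 2]
Entering loop: for num in values:

After execution: counts = {4: 1, 5: 1, 2: 2, 3: 1}
{4: 1, 5: 1, 2: 2, 3: 1}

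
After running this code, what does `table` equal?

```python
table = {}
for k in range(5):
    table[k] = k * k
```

Let's trace through this code step by step.

Initialize: table = {}
Entering loop: for k in range(5):

After execution: table = {0: 0, 1: 1, 2: 4, 3: 9, 4: 16}
{0: 0, 1: 1, 2: 4, 3: 9, 4: 16}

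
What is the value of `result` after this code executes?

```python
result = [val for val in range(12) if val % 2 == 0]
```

Let's trace through this code step by step.

Initialize: result = [val for val in range(12) if val % 2 == 0]

After execution: result = [0, 2, 4, 6, 8, 10]
[0, 2, 4, 6, 8, 10]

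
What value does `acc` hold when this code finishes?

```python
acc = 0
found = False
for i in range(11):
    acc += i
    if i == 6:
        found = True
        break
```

Let's trace through this code step by step.

Initialize: acc = 0
Initialize: found = False
Entering loop: for i in range(11):

After execution: acc = 21
21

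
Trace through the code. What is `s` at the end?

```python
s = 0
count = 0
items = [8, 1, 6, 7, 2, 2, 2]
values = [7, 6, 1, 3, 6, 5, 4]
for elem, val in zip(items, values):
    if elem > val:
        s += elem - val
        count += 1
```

Let's trace through this code step by step.

Initialize: s = 0
Initialize: count = 0
Initialize: items = [8, 1, 6, 7, 2, 2, 2]
Initialize: values = [7, 6, 1, 3, 6, 5, 4]
Entering loop: for elem, val in zip(items, values):

After execution: s = 10
10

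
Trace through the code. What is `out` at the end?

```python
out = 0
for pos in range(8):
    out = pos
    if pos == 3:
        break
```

Let's trace through this code step by step.

Initialize: out = 0
Entering loop: for pos in range(8):

After execution: out = 3
3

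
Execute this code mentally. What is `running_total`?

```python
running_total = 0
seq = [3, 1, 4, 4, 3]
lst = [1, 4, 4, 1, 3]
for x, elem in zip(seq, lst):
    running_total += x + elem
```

Let's trace through this code step by step.

Initialize: running_total = 0
Initialize: seq = [3, 1, 4, 4, 3]
Initialize: lst = [1, 4, 4, 1, 3]
Entering loop: for x, elem in zip(seq, lst):

After execution: running_total = 28
28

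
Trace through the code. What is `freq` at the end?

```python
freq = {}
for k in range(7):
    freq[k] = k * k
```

Let's trace through this code step by step.

Initialize: freq = {}
Entering loop: for k in range(7):

After execution: freq = {0: 0, 1: 1, 2: 4, 3: 9, 4: 16, 5: 25, 6: 36}
{0: 0, 1: 1, 2: 4, 3: 9, 4: 16, 5: 25, 6: 36}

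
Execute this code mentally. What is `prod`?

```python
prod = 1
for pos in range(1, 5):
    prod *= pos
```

Let's trace through this code step by step.

Initialize: prod = 1
Entering loop: for pos in range(1, 5):

After execution: prod = 24
24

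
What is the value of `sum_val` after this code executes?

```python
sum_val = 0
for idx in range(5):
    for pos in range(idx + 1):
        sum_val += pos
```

Let's trace through this code step by step.

Initialize: sum_val = 0
Entering loop: for idx in range(5):

After execution: sum_val = 20
20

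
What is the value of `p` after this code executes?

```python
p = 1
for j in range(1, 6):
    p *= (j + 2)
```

Let's trace through this code step by step.

Initialize: p = 1
Entering loop: for j in range(1, 6):

After execution: p = 2520
2520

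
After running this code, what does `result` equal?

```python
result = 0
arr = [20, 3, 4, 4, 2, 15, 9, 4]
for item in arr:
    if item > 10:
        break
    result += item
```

Let's trace through this code step by step.

Initialize: result = 0
Initialize: arr = [20, 3, 4, 4, 2, 15, 9, 4]
Entering loop: for item in arr:

After execution: result = 0
0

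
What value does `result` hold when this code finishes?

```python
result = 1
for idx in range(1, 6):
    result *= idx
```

Let's trace through this code step by step.

Initialize: result = 1
Entering loop: for idx in range(1, 6):

After execution: result = 120
120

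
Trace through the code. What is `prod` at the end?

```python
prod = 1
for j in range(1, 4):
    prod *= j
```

Let's trace through this code step by step.

Initialize: prod = 1
Entering loop: for j in range(1, 4):

After execution: prod = 6
6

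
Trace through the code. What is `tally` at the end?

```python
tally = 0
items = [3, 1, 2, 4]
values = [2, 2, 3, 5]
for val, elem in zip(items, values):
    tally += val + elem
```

Let's trace through this code step by step.

Initialize: tally = 0
Initialize: items = [3, 1, 2, 4]
Initialize: values = [2, 2, 3, 5]
Entering loop: for val, elem in zip(items, values):

After execution: tally = 22
22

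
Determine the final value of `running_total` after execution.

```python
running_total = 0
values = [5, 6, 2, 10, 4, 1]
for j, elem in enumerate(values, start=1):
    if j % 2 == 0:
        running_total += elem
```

Let's trace through this code step by step.

Initialize: running_total = 0
Initialize: values = [5, 6, 2, 10, 4, 1]
Entering loop: for j, elem in enumerate(values, start=1):

After execution: running_total = 17
17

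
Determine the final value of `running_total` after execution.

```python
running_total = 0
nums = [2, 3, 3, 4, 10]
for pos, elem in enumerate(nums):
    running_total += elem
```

Let's trace through this code step by step.

Initialize: running_total = 0
Initialize: nums = [2, 3, 3, 4, 10]
Entering loop: for pos, elem in enumerate(nums):

After execution: running_total = 22
22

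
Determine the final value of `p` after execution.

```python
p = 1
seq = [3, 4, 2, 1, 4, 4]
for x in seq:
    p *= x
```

Let's trace through this code step by step.

Initialize: p = 1
Initialize: seq = [3, 4, 2, 1, 4, 4]
Entering loop: for x in seq:

After execution: p = 384
384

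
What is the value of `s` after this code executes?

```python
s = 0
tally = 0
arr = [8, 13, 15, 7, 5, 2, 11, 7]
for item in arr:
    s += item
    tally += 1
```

Let's trace through this code step by step.

Initialize: s = 0
Initialize: tally = 0
Initialize: arr = [8, 13, 15, 7, 5, 2, 11, 7]
Entering loop: for item in arr:

After execution: s = 68
68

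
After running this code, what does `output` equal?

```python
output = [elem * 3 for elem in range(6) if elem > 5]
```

Let's trace through this code step by step.

Initialize: output = [elem * 3 for elem in range(6) if elem > 5]

After execution: output = []
[]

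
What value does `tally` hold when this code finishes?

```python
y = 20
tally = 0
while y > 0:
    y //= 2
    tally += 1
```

Let's trace through this code step by step.

Initialize: y = 20
Initialize: tally = 0
Entering loop: while y > 0:

After execution: tally = 5
5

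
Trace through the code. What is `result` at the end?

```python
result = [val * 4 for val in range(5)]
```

Let's trace through this code step by step.

Initialize: result = [val * 4 for val in range(5)]

After execution: result = [0, 4, 8, 12, 16]
[0, 4, 8, 12, 16]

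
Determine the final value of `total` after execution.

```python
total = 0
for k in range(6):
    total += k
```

Let's trace through this code step by step.

Initialize: total = 0
Entering loop: for k in range(6):

After execution: total = 15
15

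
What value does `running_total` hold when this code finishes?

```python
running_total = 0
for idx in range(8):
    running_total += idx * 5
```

Let's trace through this code step by step.

Initialize: running_total = 0
Entering loop: for idx in range(8):

After execution: running_total = 140
140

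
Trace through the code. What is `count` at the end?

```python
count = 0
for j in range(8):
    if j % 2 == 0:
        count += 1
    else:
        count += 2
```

Let's trace through this code step by step.

Initialize: count = 0
Entering loop: for j in range(8):

After execution: count = 12
12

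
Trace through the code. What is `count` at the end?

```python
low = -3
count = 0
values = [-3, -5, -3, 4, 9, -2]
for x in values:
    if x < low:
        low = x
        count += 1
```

Let's trace through this code step by step.

Initialize: low = -3
Initialize: count = 0
Initialize: values = [-3, -5, -3, 4, 9, -2]
Entering loop: for x in values:

After execution: count = 1
1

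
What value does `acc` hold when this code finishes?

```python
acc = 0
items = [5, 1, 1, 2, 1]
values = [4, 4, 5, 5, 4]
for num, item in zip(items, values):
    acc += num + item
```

Let's trace through this code step by step.

Initialize: acc = 0
Initialize: items = [5, 1, 1, 2, 1]
Initialize: values = [4, 4, 5, 5, 4]
Entering loop: for num, item in zip(items, values):

After execution: acc = 32
32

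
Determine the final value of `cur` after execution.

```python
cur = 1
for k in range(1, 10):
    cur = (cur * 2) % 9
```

Let's trace through this code step by step.

Initialize: cur = 1
Entering loop: for k in range(1, 10):

After execution: cur = 8
8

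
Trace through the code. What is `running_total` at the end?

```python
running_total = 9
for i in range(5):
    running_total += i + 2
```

Let's trace through this code step by step.

Initialize: running_total = 9
Entering loop: for i in range(5):

After execution: running_total = 29
29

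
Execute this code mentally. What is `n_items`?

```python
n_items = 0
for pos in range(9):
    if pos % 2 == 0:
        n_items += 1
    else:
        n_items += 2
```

Let's trace through this code step by step.

Initialize: n_items = 0
Entering loop: for pos in range(9):

After execution: n_items = 13
13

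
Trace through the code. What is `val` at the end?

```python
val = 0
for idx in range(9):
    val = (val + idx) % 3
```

Let's trace through this code step by step.

Initialize: val = 0
Entering loop: for idx in range(9):

After execution: val = 0
0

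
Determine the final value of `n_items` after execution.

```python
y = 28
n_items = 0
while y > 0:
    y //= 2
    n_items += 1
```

Let's trace through this code step by step.

Initialize: y = 28
Initialize: n_items = 0
Entering loop: while y > 0:

After execution: n_items = 5
5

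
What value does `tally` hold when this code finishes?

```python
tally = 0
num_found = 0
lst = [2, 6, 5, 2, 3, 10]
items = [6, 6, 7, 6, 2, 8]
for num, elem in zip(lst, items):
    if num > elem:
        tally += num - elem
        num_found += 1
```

Let's trace through this code step by step.

Initialize: tally = 0
Initialize: num_found = 0
Initialize: lst = [2, 6, 5, 2, 3, 10]
Initialize: items = [6, 6, 7, 6, 2, 8]
Entering loop: for num, elem in zip(lst, items):

After execution: tally = 3
3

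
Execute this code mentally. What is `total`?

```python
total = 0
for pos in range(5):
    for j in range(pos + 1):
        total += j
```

Let's trace through this code step by step.

Initialize: total = 0
Entering loop: for pos in range(5):

After execution: total = 20
20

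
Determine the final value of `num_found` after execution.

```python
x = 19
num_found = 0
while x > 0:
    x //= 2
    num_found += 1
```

Let's trace through this code step by step.

Initialize: x = 19
Initialize: num_found = 0
Entering loop: while x > 0:

After execution: num_found = 5
5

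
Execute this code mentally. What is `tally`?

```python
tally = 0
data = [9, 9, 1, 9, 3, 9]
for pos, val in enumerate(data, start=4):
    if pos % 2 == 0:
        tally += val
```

Let's trace through this code step by step.

Initialize: tally = 0
Initialize: data = [9, 9, 1, 9, 3, 9]
Entering loop: for pos, val in enumerate(data, start=4):

After execution: tally = 13
13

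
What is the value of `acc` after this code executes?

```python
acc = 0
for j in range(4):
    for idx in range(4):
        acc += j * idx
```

Let's trace through this code step by step.

Initialize: acc = 0
Entering loop: for j in range(4):

After execution: acc = 36
36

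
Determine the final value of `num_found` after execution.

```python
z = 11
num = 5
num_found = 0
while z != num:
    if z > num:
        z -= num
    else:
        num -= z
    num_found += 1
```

Let's trace through this code step by step.

Initialize: z = 11
Initialize: num = 5
Initialize: num_found = 0
Entering loop: while z != num:

After execution: num_found = 6
6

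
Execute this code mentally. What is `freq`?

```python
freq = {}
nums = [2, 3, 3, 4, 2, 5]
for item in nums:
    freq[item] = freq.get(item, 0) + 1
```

Let's trace through this code step by step.

Initialize: freq = {}
Initialize: nums = [2, 3, 3, 4, 2, 5]
Entering loop: for item in nums:

After execution: freq = {2: 2, 3: 2, 4: 1, 5: 1}
{2: 2, 3: 2, 4: 1, 5: 1}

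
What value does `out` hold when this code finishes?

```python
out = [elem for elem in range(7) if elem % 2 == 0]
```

Let's trace through this code step by step.

Initialize: out = [elem for elem in range(7) if elem % 2 == 0]

After execution: out = [0, 2, 4, 6]
[0, 2, 4, 6]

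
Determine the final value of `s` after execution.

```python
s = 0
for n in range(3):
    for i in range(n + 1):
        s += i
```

Let's trace through this code step by step.

Initialize: s = 0
Entering loop: for n in range(3):

After execution: s = 4
4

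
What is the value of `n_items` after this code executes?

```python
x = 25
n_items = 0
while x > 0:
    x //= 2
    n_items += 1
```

Let's trace through this code step by step.

Initialize: x = 25
Initialize: n_items = 0
Entering loop: while x > 0:

After execution: n_items = 5
5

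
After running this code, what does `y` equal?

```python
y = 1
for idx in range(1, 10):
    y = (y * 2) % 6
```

Let's trace through this code step by step.

Initialize: y = 1
Entering loop: for idx in range(1, 10):

After execution: y = 2
2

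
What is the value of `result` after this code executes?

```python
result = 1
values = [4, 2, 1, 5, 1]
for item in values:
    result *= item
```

Let's trace through this code step by step.

Initialize: result = 1
Initialize: values = [4, 2, 1, 5, 1]
Entering loop: for item in values:

After execution: result = 40
40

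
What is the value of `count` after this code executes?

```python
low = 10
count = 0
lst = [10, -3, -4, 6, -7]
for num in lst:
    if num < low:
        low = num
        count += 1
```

Let's trace through this code step by step.

Initialize: low = 10
Initialize: count = 0
Initialize: lst = [10, -3, -4, 6, -7]
Entering loop: for num in lst:

After execution: count = 3
3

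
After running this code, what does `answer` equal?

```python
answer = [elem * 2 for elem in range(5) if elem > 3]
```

Let's trace through this code step by step.

Initialize: answer = [elem * 2 for elem in range(5) if elem > 3]

After execution: answer = [8]
[8]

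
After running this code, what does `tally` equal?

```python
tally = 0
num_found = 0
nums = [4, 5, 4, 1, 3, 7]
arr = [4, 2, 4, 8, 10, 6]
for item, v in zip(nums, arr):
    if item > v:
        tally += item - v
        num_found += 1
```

Let's trace through this code step by step.

Initialize: tally = 0
Initialize: num_found = 0
Initialize: nums = [4, 5, 4, 1, 3, 7]
Initialize: arr = [4, 2, 4, 8, 10, 6]
Entering loop: for item, v in zip(nums, arr):

After execution: tally = 4
4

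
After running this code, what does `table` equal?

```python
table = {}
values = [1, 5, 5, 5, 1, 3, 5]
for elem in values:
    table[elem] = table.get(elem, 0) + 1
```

Let's trace through this code step by step.

Initialize: table = {}
Initialize: values = [1, 5, 5, 5, 1, 3, 5]
Entering loop: for elem in values:

After execution: table = {1: 2, 5: 4, 3: 1}
{1: 2, 5: 4, 3: 1}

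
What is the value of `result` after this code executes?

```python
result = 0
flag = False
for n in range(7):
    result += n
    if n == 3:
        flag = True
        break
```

Let's trace through this code step by step.

Initialize: result = 0
Initialize: flag = False
Entering loop: for n in range(7):

After execution: result = 6
6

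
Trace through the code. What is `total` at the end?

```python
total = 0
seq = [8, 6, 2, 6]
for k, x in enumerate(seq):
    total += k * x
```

Let's trace through this code step by step.

Initialize: total = 0
Initialize: seq = [8, 6, 2, 6]
Entering loop: for k, x in enumerate(seq):

After execution: total = 28
28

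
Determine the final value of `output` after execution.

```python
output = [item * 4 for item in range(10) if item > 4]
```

Let's trace through this code step by step.

Initialize: output = [item * 4 for item in range(10) if item > 4]

After execution: output = [20, 24, 28, 32, 36]
[20, 24, 28, 32, 36]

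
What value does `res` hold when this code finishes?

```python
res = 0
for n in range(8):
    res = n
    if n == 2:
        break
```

Let's trace through this code step by step.

Initialize: res = 0
Entering loop: for n in range(8):

After execution: res = 2
2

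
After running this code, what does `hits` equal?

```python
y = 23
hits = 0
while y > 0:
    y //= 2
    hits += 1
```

Let's trace through this code step by step.

Initialize: y = 23
Initialize: hits = 0
Entering loop: while y > 0:

After execution: hits = 5
5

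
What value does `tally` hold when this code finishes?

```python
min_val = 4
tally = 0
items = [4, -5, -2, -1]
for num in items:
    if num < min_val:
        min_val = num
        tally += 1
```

Let's trace through this code step by step.

Initialize: min_val = 4
Initialize: tally = 0
Initialize: items = [4, -5, -2, -1]
Entering loop: for num in items:

After execution: tally = 1
1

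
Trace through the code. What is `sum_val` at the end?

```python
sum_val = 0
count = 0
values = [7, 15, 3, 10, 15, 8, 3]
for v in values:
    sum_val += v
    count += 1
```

Let's trace through this code step by step.

Initialize: sum_val = 0
Initialize: count = 0
Initialize: values = [7, 15, 3, 10, 15, 8, 3]
Entering loop: for v in values:

After execution: sum_val = 61
61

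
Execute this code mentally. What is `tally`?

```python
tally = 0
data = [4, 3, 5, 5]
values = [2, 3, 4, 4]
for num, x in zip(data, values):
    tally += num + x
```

Let's trace through this code step by step.

Initialize: tally = 0
Initialize: data = [4, 3, 5, 5]
Initialize: values = [2, 3, 4, 4]
Entering loop: for num, x in zip(data, values):

After execution: tally = 30
30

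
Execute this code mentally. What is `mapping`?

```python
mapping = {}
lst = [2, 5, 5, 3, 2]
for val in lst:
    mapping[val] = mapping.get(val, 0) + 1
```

Let's trace through this code step by step.

Initialize: mapping = {}
Initialize: lst = [2, 5, 5, 3, 2]
Entering loop: for val in lst:

After execution: mapping = {2: 2, 5: 2, 3: 1}
{2: 2, 5: 2, 3: 1}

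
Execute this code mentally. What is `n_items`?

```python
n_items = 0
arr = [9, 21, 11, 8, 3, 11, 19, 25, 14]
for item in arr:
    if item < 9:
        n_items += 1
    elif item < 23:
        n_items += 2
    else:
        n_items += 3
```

Let's trace through this code step by step.

Initialize: n_items = 0
Initialize: arr = [9, 21, 11, 8, 3, 11, 19, 25, 14]
Entering loop: for item in arr:

After execution: n_items = 17
17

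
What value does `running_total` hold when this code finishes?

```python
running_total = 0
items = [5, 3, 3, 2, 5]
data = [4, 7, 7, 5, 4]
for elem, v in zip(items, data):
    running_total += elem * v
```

Let's trace through this code step by step.

Initialize: running_total = 0
Initialize: items = [5, 3, 3, 2, 5]
Initialize: data = [4, 7, 7, 5, 4]
Entering loop: for elem, v in zip(items, data):

After execution: running_total = 92
92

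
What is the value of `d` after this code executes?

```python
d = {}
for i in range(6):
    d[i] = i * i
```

Let's trace through this code step by step.

Initialize: d = {}
Entering loop: for i in range(6):

After execution: d = {0: 0, 1: 1, 2: 4, 3: 9, 4: 16, 5: 25}
{0: 0, 1: 1, 2: 4, 3: 9, 4: 16, 5: 25}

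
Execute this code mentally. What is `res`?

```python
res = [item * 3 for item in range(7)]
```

Let's trace through this code step by step.

Initialize: res = [item * 3 for item in range(7)]

After execution: res = [0, 3, 6, 9, 12, 15, 18]
[0, 3, 6, 9, 12, 15, 18]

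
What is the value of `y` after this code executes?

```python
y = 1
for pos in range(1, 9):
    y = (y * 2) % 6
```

Let's trace through this code step by step.

Initialize: y = 1
Entering loop: for pos in range(1, 9):

After execution: y = 4
4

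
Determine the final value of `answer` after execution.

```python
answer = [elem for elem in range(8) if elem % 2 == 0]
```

Let's trace through this code step by step.

Initialize: answer = [elem for elem in range(8) if elem % 2 == 0]

After execution: answer = [0, 2, 4, 6]
[0, 2, 4, 6]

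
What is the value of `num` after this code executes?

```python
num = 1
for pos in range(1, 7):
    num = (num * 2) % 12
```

Let's trace through this code step by step.

Initialize: num = 1
Entering loop: for pos in range(1, 7):

After execution: num = 4
4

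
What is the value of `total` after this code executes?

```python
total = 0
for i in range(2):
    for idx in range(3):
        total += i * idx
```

Let's trace through this code step by step.

Initialize: total = 0
Entering loop: for i in range(2):

After execution: total = 3
3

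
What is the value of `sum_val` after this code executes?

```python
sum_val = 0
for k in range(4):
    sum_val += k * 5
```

Let's trace through this code step by step.

Initialize: sum_val = 0
Entering loop: for k in range(4):

After execution: sum_val = 30
30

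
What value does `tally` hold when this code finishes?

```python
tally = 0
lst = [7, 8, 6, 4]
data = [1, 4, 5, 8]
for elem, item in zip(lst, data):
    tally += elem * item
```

Let's trace through this code step by step.

Initialize: tally = 0
Initialize: lst = [7, 8, 6, 4]
Initialize: data = [1, 4, 5, 8]
Entering loop: for elem, item in zip(lst, data):

After execution: tally = 101
101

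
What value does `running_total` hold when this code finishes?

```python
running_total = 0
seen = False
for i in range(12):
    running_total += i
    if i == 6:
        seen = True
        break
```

Let's trace through this code step by step.

Initialize: running_total = 0
Initialize: seen = False
Entering loop: for i in range(12):

After execution: running_total = 21
21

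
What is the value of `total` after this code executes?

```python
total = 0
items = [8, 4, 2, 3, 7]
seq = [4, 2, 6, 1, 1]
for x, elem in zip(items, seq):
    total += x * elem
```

Let's trace through this code step by step.

Initialize: total = 0
Initialize: items = [8, 4, 2, 3, 7]
Initialize: seq = [4, 2, 6, 1, 1]
Entering loop: for x, elem in zip(items, seq):

After execution: total = 62
62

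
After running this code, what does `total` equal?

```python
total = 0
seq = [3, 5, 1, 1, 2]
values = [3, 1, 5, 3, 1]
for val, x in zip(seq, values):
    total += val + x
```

Let's trace through this code step by step.

Initialize: total = 0
Initialize: seq = [3, 5, 1, 1, 2]
Initialize: values = [3, 1, 5, 3, 1]
Entering loop: for val, x in zip(seq, values):

After execution: total = 25
25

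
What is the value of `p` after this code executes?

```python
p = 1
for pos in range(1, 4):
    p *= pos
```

Let's trace through this code step by step.

Initialize: p = 1
Entering loop: for pos in range(1, 4):

After execution: p = 6
6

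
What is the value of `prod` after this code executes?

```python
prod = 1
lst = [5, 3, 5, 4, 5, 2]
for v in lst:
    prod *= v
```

Let's trace through this code step by step.

Initialize: prod = 1
Initialize: lst = [5, 3, 5, 4, 5, 2]
Entering loop: for v in lst:

After execution: prod = 3000
3000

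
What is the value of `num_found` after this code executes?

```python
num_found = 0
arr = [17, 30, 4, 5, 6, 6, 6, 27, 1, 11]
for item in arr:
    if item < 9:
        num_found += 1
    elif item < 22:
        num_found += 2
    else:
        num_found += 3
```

Let's trace through this code step by step.

Initialize: num_found = 0
Initialize: arr = [17, 30, 4, 5, 6, 6, 6, 27, 1, 11]
Entering loop: for item in arr:

After execution: num_found = 16
16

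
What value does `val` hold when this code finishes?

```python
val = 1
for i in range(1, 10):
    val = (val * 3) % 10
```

Let's trace through this code step by step.

Initialize: val = 1
Entering loop: for i in range(1, 10):

After execution: val = 3
3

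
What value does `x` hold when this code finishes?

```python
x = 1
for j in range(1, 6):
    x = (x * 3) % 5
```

Let's trace through this code step by step.

Initialize: x = 1
Entering loop: for j in range(1, 6):

After execution: x = 3
3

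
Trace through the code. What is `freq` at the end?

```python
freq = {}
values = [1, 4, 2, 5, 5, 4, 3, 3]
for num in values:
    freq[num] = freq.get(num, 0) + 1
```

Let's trace through this code step by step.

Initialize: freq = {}
Initialize: values = [1, 4, 2, 5, 5, 4, 3, 3]
Entering loop: for num in values:

After execution: freq = {1: 1, 4: 2, 2: 1, 5: 2, 3: 2}
{1: 1, 4: 2, 2: 1, 5: 2, 3: 2}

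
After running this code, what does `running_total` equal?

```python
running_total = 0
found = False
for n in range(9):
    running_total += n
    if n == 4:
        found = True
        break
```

Let's trace through this code step by step.

Initialize: running_total = 0
Initialize: found = False
Entering loop: for n in range(9):

After execution: running_total = 10
10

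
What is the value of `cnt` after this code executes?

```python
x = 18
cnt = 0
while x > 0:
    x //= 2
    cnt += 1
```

Let's trace through this code step by step.

Initialize: x = 18
Initialize: cnt = 0
Entering loop: while x > 0:

After execution: cnt = 5
5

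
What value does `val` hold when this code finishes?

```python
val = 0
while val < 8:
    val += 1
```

Let's trace through this code step by step.

Initialize: val = 0
Entering loop: while val < 8:

After execution: val = 8
8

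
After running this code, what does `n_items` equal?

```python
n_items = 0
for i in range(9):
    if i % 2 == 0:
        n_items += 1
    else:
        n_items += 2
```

Let's trace through this code step by step.

Initialize: n_items = 0
Entering loop: for i in range(9):

After execution: n_items = 13
13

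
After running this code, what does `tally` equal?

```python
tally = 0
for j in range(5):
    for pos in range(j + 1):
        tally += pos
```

Let's trace through this code step by step.

Initialize: tally = 0
Entering loop: for j in range(5):

After execution: tally = 20
20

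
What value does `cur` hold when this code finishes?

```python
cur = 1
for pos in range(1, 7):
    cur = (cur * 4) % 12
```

Let's trace through this code step by step.

Initialize: cur = 1
Entering loop: for pos in range(1, 7):

After execution: cur = 4
4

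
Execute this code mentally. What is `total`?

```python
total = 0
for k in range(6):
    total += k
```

Let's trace through this code step by step.

Initialize: total = 0
Entering loop: for k in range(6):

After execution: total = 15
15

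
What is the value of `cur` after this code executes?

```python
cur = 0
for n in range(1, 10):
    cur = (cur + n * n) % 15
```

Let's trace through this code step by step.

Initialize: cur = 0
Entering loop: for n in range(1, 10):

After execution: cur = 0
0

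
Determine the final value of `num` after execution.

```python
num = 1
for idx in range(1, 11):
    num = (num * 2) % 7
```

Let's trace through this code step by step.

Initialize: num = 1
Entering loop: for idx in range(1, 11):

After execution: num = 2
2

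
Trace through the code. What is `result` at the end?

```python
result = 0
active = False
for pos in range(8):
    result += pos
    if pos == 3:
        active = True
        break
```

Let's trace through this code step by step.

Initialize: result = 0
Initialize: active = False
Entering loop: for pos in range(8):

After execution: result = 6
6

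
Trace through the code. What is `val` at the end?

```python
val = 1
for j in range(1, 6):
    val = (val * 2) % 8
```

Let's trace through this code step by step.

Initialize: val = 1
Entering loop: for j in range(1, 6):

After execution: val = 0
0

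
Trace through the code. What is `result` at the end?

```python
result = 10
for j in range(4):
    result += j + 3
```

Let's trace through this code step by step.

Initialize: result = 10
Entering loop: for j in range(4):

After execution: result = 28
28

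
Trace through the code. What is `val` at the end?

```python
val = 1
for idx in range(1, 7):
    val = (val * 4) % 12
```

Let's trace through this code step by step.

Initialize: val = 1
Entering loop: for idx in range(1, 7):

After execution: val = 4
4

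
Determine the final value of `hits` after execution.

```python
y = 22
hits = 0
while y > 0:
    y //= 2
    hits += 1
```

Let's trace through this code step by step.

Initialize: y = 22
Initialize: hits = 0
Entering loop: while y > 0:

After execution: hits = 5
5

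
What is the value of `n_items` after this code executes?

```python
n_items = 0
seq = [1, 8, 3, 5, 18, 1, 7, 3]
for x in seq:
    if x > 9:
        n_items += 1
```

Let's trace through this code step by step.

Initialize: n_items = 0
Initialize: seq = [1, 8, 3, 5, 18, 1, 7, 3]
Entering loop: for x in seq:

After execution: n_items = 1
1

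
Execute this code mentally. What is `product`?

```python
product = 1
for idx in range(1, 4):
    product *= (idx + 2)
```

Let's trace through this code step by step.

Initialize: product = 1
Entering loop: for idx in range(1, 4):

After execution: product = 60
60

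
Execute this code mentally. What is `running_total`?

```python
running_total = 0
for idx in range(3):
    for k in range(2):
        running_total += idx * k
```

Let's trace through this code step by step.

Initialize: running_total = 0
Entering loop: for idx in range(3):

After execution: running_total = 3
3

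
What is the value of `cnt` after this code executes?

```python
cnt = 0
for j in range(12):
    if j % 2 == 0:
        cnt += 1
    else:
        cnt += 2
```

Let's trace through this code step by step.

Initialize: cnt = 0
Entering loop: for j in range(12):

After execution: cnt = 18
18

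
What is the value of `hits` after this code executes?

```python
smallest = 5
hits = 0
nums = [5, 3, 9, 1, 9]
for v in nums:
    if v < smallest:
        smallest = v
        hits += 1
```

Let's trace through this code step by step.

Initialize: smallest = 5
Initialize: hits = 0
Initialize: nums = [5, 3, 9, 1, 9]
Entering loop: for v in nums:

After execution: hits = 2
2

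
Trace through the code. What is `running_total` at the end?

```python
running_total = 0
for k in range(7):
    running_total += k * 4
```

Let's trace through this code step by step.

Initialize: running_total = 0
Entering loop: for k in range(7):

After execution: running_total = 84
84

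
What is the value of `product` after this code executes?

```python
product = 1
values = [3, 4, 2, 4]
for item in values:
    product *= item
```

Let's trace through this code step by step.

Initialize: product = 1
Initialize: values = [3, 4, 2, 4]
Entering loop: for item in values:

After execution: product = 96
96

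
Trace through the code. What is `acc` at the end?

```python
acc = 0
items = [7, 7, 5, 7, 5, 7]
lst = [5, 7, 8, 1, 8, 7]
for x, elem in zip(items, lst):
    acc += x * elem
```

Let's trace through this code step by step.

Initialize: acc = 0
Initialize: items = [7, 7, 5, 7, 5, 7]
Initialize: lst = [5, 7, 8, 1, 8, 7]
Entering loop: for x, elem in zip(items, lst):

After execution: acc = 220
220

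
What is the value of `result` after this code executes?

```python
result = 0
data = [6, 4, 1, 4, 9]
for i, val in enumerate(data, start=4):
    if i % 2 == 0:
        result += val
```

Let's trace through this code step by step.

Initialize: result = 0
Initialize: data = [6, 4, 1, 4, 9]
Entering loop: for i, val in enumerate(data, start=4):

After execution: result = 16
16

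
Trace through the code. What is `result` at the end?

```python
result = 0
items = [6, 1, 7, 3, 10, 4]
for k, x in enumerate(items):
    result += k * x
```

Let's trace through this code step by step.

Initialize: result = 0
Initialize: items = [6, 1, 7, 3, 10, 4]
Entering loop: for k, x in enumerate(items):

After execution: result = 84
84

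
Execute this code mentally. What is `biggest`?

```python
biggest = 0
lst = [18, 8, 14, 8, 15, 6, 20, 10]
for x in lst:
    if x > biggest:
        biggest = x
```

Let's trace through this code step by step.

Initialize: biggest = 0
Initialize: lst = [18, 8, 14, 8, 15, 6, 20, 10]
Entering loop: for x in lst:

After execution: biggest = 20
20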